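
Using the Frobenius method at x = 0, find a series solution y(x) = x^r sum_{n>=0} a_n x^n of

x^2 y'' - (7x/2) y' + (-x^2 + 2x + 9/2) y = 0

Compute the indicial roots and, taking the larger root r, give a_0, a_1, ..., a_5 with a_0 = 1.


Write in Frobenius form y'' + (p(x)/x) y' + (q(x)/x^2) y = 0:
  p(x) = -7/2,  q(x) = -x^2 + 2x + 9/2.
Indicial equation: r(r-1) + (-7/2) r + (9/2) = 0 -> roots r_1 = 3, r_2 = 3/2.
Take r = r_1 = 3. Let y(x) = x^r sum_{n>=0} a_n x^n with a_0 = 1.
Substitute y = x^r sum a_n x^n and match x^{r+n}. The recurrence is
  D(n) a_n + 2 a_{n-1} - 1 a_{n-2} = 0,  where D(n) = (r+n)(r+n-1) + (-7/2)(r+n) + (9/2).
  a_n = [-2 a_{n-1} + 1 a_{n-2}] / D(n).
Since the indicial polynomial factors as (r - r_1)(r - r_2), D(n) = (r_1 + n - r_1)(r_1 + n - r_2) = n(n + 3/2).
Evaluating step by step (a_0 = 1):
  n = 1: D(1) = 1(1 + 3/2) = 5/2; numerator = -2(1) = -2; a_1 = (-2)/(5/2) = -4/5
  n = 2: D(2) = 2(2 + 3/2) = 7; numerator = -2(-4/5) + 1(1) = 13/5; a_2 = (13/5)/(7) = 13/35
  n = 3: D(3) = 3(3 + 3/2) = 27/2; numerator = -2(13/35) + 1(-4/5) = -54/35; a_3 = (-54/35)/(27/2) = -4/35
  n = 4: D(4) = 4(4 + 3/2) = 22; numerator = -2(-4/35) + 1(13/35) = 3/5; a_4 = (3/5)/(22) = 3/110
  n = 5: D(5) = 5(5 + 3/2) = 65/2; numerator = -2(3/110) + 1(-4/35) = -13/77; a_5 = (-13/77)/(65/2) = -2/385

r = 3; a_0 = 1; a_1 = -4/5; a_2 = 13/35; a_3 = -4/35; a_4 = 3/110; a_5 = -2/385


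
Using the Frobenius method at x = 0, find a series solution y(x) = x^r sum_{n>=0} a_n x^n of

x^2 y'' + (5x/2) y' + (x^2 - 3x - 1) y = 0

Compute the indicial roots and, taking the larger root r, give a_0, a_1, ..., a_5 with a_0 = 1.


Write in Frobenius form y'' + (p(x)/x) y' + (q(x)/x^2) y = 0:
  p(x) = 5/2,  q(x) = x^2 - 3x - 1.
Indicial equation: r(r-1) + (5/2) r + (-1) = 0 -> roots r_1 = 1/2, r_2 = -2.
Take r = r_1 = 1/2. Let y(x) = x^r sum_{n>=0} a_n x^n with a_0 = 1.
Substitute y = x^r sum a_n x^n and match x^{r+n}. The recurrence is
  D(n) a_n - 3 a_{n-1} + 1 a_{n-2} = 0,  where D(n) = (r+n)(r+n-1) + (5/2)(r+n) + (-1).
  a_n = [3 a_{n-1} - 1 a_{n-2}] / D(n).
Since the indicial polynomial factors as (r - r_1)(r - r_2), D(n) = (r_1 + n - r_1)(r_1 + n - r_2) = n(n + 5/2).
Evaluating step by step (a_0 = 1):
  n = 1: D(1) = 1(1 + 5/2) = 7/2; numerator = 3(1) = 3; a_1 = (3)/(7/2) = 6/7
  n = 2: D(2) = 2(2 + 5/2) = 9; numerator = 3(6/7) - 1(1) = 11/7; a_2 = (11/7)/(9) = 11/63
  n = 3: D(3) = 3(3 + 5/2) = 33/2; numerator = 3(11/63) - 1(6/7) = -1/3; a_3 = (-1/3)/(33/2) = -2/99
  n = 4: D(4) = 4(4 + 5/2) = 26; numerator = 3(-2/99) - 1(11/63) = -163/693; a_4 = (-163/693)/(26) = -163/18018
  n = 5: D(5) = 5(5 + 5/2) = 75/2; numerator = 3(-163/18018) - 1(-2/99) = -125/18018; a_5 = (-125/18018)/(75/2) = -5/27027

r = 1/2; a_0 = 1; a_1 = 6/7; a_2 = 11/63; a_3 = -2/99; a_4 = -163/18018; a_5 = -5/27027


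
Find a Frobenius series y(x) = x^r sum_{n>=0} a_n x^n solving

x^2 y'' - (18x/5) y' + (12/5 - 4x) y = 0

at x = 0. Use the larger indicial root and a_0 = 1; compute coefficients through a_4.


Write in Frobenius form y'' + (p(x)/x) y' + (q(x)/x^2) y = 0:
  p(x) = -18/5,  q(x) = 12/5 - 4x.
Indicial equation: r(r-1) + (-18/5) r + (12/5) = 0 -> roots r_1 = 4, r_2 = 3/5.
Take r = r_1 = 4. Let y(x) = x^r sum_{n>=0} a_n x^n with a_0 = 1.
Substitute y = x^r sum a_n x^n and match x^{r+n}. The recurrence is
  D(n) a_n - 4 a_{n-1} = 0,  where D(n) = (r+n)(r+n-1) + (-18/5)(r+n) + (12/5).
  a_n = 4 / D(n) * a_{n-1}.
Since the indicial polynomial factors as (r - r_1)(r - r_2), D(n) = (r_1 + n - r_1)(r_1 + n - r_2) = n(n + 17/5).
Evaluating step by step (a_0 = 1):
  n = 1: D(1) = 1(1 + 17/5) = 22/5; numerator = 4(1) = 4; a_1 = (4)/(22/5) = 10/11
  n = 2: D(2) = 2(2 + 17/5) = 54/5; numerator = 4(10/11) = 40/11; a_2 = (40/11)/(54/5) = 100/297
  n = 3: D(3) = 3(3 + 17/5) = 96/5; numerator = 4(100/297) = 400/297; a_3 = (400/297)/(96/5) = 125/1782
  n = 4: D(4) = 4(4 + 17/5) = 148/5; numerator = 4(125/1782) = 250/891; a_4 = (250/891)/(148/5) = 625/65934

r = 4; a_0 = 1; a_1 = 10/11; a_2 = 100/297; a_3 = 125/1782; a_4 = 625/65934


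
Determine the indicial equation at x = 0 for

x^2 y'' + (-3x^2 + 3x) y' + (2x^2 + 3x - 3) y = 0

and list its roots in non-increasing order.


Divide by x^2 to reach normal form y'' + P_1(x) y' + P_2(x) y = 0 with P_1(x) = -3 + 3/x and P_2(x) = 2 + 3/x - 3/x^2.
x = 0 is a singular point because the y'-coefficient -3 + 3/x has a pole at x = 0 and the y-coefficient 2 + 3/x - 3/x^2 has a pole at x = 0.
It is a regular singular point because x P_1(x) = p(x) = 3 - 3x and x^2 P_2(x) = q(x) = 2x^2 + 3x - 3 are polynomials, hence analytic at x = 0.
p(0) = 3,  q(0) = -3.
Indicial equation: r(r-1) + p(0) r + q(0) = 0, i.e. r^2 + (p(0) - 1) r + q(0) = 0, i.e. r^2 + 2 r - 3 = 0.
Discriminant: (2)^2 - 4(-3) = 16, so r = (-2 ± 4)/2.
Solving: r_1 = 1, r_2 = -3.

indicial: r^2 + 2 r - 3 = 0; roots r_1 = 1, r_2 = -3


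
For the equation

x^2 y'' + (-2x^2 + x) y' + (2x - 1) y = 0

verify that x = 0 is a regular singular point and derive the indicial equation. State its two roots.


Divide by x^2 to reach normal form y'' + P_1(x) y' + P_2(x) y = 0 with P_1(x) = -2 + 1/x and P_2(x) = 2/x - 1/x^2.
x = 0 is a singular point because the y'-coefficient -2 + 1/x has a pole at x = 0 and the y-coefficient 2/x - 1/x^2 has a pole at x = 0.
It is a regular singular point because x P_1(x) = p(x) = 1 - 2x and x^2 P_2(x) = q(x) = 2x - 1 are polynomials, hence analytic at x = 0.
p(0) = 1,  q(0) = -1.
Indicial equation: r(r-1) + p(0) r + q(0) = 0, i.e. r^2 + (p(0) - 1) r + q(0) = 0, i.e. r^2 - 1 = 0.
Discriminant: (0)^2 - 4(-1) = 4, so r = (0 ± 2)/2.
Solving: r_1 = 1, r_2 = -1.

indicial: r^2 - 1 = 0; roots r_1 = 1, r_2 = -1


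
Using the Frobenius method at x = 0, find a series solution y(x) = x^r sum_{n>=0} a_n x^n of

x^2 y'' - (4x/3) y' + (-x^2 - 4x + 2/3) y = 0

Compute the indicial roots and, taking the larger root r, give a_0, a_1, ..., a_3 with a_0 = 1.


Write in Frobenius form y'' + (p(x)/x) y' + (q(x)/x^2) y = 0:
  p(x) = -4/3,  q(x) = -x^2 - 4x + 2/3.
Indicial equation: r(r-1) + (-4/3) r + (2/3) = 0 -> roots r_1 = 2, r_2 = 1/3.
Take r = r_1 = 2. Let y(x) = x^r sum_{n>=0} a_n x^n with a_0 = 1.
Substitute y = x^r sum a_n x^n and match x^{r+n}. The recurrence is
  D(n) a_n - 4 a_{n-1} - 1 a_{n-2} = 0,  where D(n) = (r+n)(r+n-1) + (-4/3)(r+n) + (2/3).
  a_n = [4 a_{n-1} + 1 a_{n-2}] / D(n).
Since the indicial polynomial factors as (r - r_1)(r - r_2), D(n) = (r_1 + n - r_1)(r_1 + n - r_2) = n(n + 5/3).
Evaluating step by step (a_0 = 1):
  n = 1: D(1) = 1(1 + 5/3) = 8/3; numerator = 4(1) = 4; a_1 = (4)/(8/3) = 3/2
  n = 2: D(2) = 2(2 + 5/3) = 22/3; numerator = 4(3/2) + 1(1) = 7; a_2 = (7)/(22/3) = 21/22
  n = 3: D(3) = 3(3 + 5/3) = 14; numerator = 4(21/22) + 1(3/2) = 117/22; a_3 = (117/22)/(14) = 117/308

r = 2; a_0 = 1; a_1 = 3/2; a_2 = 21/22; a_3 = 117/308


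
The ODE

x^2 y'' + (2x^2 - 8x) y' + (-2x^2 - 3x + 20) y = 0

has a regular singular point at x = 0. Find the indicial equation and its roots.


Divide by x^2 to reach normal form y'' + P_1(x) y' + P_2(x) y = 0 with P_1(x) = 2 - 8/x and P_2(x) = -2 - 3/x + 20/x^2.
x = 0 is a singular point because the y'-coefficient 2 - 8/x has a pole at x = 0 and the y-coefficient -2 - 3/x + 20/x^2 has a pole at x = 0.
It is a regular singular point because x P_1(x) = p(x) = 2x - 8 and x^2 P_2(x) = q(x) = -2x^2 - 3x + 20 are polynomials, hence analytic at x = 0.
p(0) = -8,  q(0) = 20.
Indicial equation: r(r-1) + p(0) r + q(0) = 0, i.e. r^2 + (p(0) - 1) r + q(0) = 0, i.e. r^2 - 9 r + 20 = 0.
Discriminant: (-9)^2 - 4(20) = 1, so r = (9 ± 1)/2.
Solving: r_1 = 5, r_2 = 4.

indicial: r^2 - 9 r + 20 = 0; roots r_1 = 5, r_2 = 4


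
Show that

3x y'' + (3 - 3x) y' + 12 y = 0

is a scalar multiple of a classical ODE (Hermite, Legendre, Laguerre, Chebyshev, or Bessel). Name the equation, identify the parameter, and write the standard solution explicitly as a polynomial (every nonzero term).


All three coefficients share the factor 3; dividing through by 3 gives  x y'' + (1 - x) y' + 4 y = 0.
This matches the Laguerre equation x y'' + (1 - x) y' + n y = 0 with n = 4; the polynomial solution is L_4(x).
With y = sum_k a_k x^k, matching x^k gives (k+1)k a_{k+1} + (k+1) a_{k+1} - k a_k + n a_k = 0, i.e. (k+1)^2 a_{k+1} = (k - n) a_k = (k - 4) a_k. The right side vanishes at k = 4, so the series terminates at degree 4.
Standard normalization L_n(0) = 1 gives a_0 = 1. Work upward with a_{k+1} = (k - 4) a_k / (k+1)^2:
  a_1 = (0 - 4)(1) / 1^2 = -4/1 = -4
  a_2 = (1 - 4)(-4) / 2^2 = 12/4 = 3
  a_3 = (2 - 4)(3) / 3^2 = -6/9 = -2/3
  a_4 = (3 - 4)(-2/3) / 4^2 = (2/3)/16 = 1/24
Hence L_4(x) = x^4/24 - 2 x^3/3 + 3 x^2 - 4 x + 1.

L_4(x); series = x^4/24 - 2 x^3/3 + 3 x^2 - 4 x + 1


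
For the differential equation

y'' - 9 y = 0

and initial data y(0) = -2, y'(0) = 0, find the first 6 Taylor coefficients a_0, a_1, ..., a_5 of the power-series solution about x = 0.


Ansatz: y(x) = sum_{n>=0} a_n x^n, so y'(x) = sum_{n>=1} n a_n x^(n-1) and y''(x) = sum_{n>=2} n(n-1) a_n x^(n-2).
Substitute into P(x) y'' + Q(x) y' + R(x) y = 0 with P(x) = 1, Q(x) = 0, R(x) = -9, and match powers of x.
Initial conditions: a_0 = -2, a_1 = 0.
Setting the coefficient of each power of x to zero and solving order by order (substituting the coefficients already found):
  x^0: 2 a_2 - 9 a_0 = 0  ->  2 a_2 = 9 a_0 = -18  ->  a_2 = -9
  x^1: 6 a_3 - 9 a_1 = 0  ->  6 a_3 = 9 a_1 = 0  ->  a_3 = 0
  x^2: 12 a_4 - 9 a_2 = 0  ->  12 a_4 = 9 a_2 = -81  ->  a_4 = -27/4
  x^3: 20 a_5 - 9 a_3 = 0  ->  20 a_5 = 9 a_3 = 0  ->  a_5 = 0
Truncated series: y(x) = -2 - 9 x^2 - (27/4) x^4 + O(x^6).

a_0 = -2; a_1 = 0; a_2 = -9; a_3 = 0; a_4 = -27/4; a_5 = 0


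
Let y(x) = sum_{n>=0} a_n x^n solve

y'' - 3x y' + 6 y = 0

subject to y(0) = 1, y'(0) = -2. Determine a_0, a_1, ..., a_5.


Ansatz: y(x) = sum_{n>=0} a_n x^n, so y'(x) = sum_{n>=1} n a_n x^(n-1) and y''(x) = sum_{n>=2} n(n-1) a_n x^(n-2).
Substitute into P(x) y'' + Q(x) y' + R(x) y = 0 with P(x) = 1, Q(x) = -3x, R(x) = 6, and match powers of x.
Initial conditions: a_0 = 1, a_1 = -2.
Setting the coefficient of each power of x to zero and solving order by order (substituting the coefficients already found):
  x^0: 2 a_2 + 6 a_0 = 0  ->  2 a_2 = -6 a_0 = -6  ->  a_2 = -3
  x^1: 6 a_3 + 3 a_1 = 0  ->  6 a_3 = -3 a_1 = 6  ->  a_3 = 1
  x^2: 12 a_4 = 0  ->  a_4 = 0
  x^3: 20 a_5 - 3 a_3 = 0  ->  20 a_5 = 3 a_3 = 3  ->  a_5 = 3/20
Truncated series: y(x) = 1 - 2 x - 3 x^2 + x^3 + (3/20) x^5 + O(x^6).

a_0 = 1; a_1 = -2; a_2 = -3; a_3 = 1; a_4 = 0; a_5 = 3/20


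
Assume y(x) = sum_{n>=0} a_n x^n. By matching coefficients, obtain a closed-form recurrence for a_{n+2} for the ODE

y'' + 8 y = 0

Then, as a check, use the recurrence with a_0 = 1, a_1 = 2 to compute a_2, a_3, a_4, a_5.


Substitute y = sum_n a_n x^n into y'' + (const) y = 0.
y''(x) = sum_{n>=0} (n+2)(n+1) a_{n+2} x^n.
The ODE becomes sum_n [(n+2)(n+1) a_{n+2} + 8 a_n] x^n = 0.
Setting each coefficient to zero gives the recurrence:
  (n+2)(n+1) a_{n+2} + 8 a_n = 0,
  a_{n+2} = -8 / ((n+1)(n+2)) a_n.

Check with a_0 = 1, a_1 = 2 (apply the recurrence for n = 0, 1, 2, 3): a_0 = 1, a_1 = 2, a_2 = -4, a_3 = -8/3, a_4 = 8/3, a_5 = 16/15.

a_{n+2} = -8/((n+1)(n+2)) * a_n; check: a_0 = 1, a_1 = 2, a_2 = -4, a_3 = -8/3, a_4 = 8/3, a_5 = 16/15


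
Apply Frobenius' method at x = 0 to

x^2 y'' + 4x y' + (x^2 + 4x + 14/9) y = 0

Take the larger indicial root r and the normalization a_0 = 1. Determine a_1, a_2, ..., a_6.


Write in Frobenius form y'' + (p(x)/x) y' + (q(x)/x^2) y = 0:
  p(x) = 4,  q(x) = x^2 + 4x + 14/9.
Indicial equation: r(r-1) + (4) r + (14/9) = 0 -> roots r_1 = -2/3, r_2 = -7/3.
Take r = r_1 = -2/3. Let y(x) = x^r sum_{n>=0} a_n x^n with a_0 = 1.
Substitute y = x^r sum a_n x^n and match x^{r+n}. The recurrence is
  D(n) a_n + 4 a_{n-1} + 1 a_{n-2} = 0,  where D(n) = (r+n)(r+n-1) + (4)(r+n) + (14/9).
  a_n = [-4 a_{n-1} - 1 a_{n-2}] / D(n).
Since the indicial polynomial factors as (r - r_1)(r - r_2), D(n) = (r_1 + n - r_1)(r_1 + n - r_2) = n(n + 5/3).
Evaluating step by step (a_0 = 1):
  n = 1: D(1) = 1(1 + 5/3) = 8/3; numerator = -4(1) = -4; a_1 = (-4)/(8/3) = -3/2
  n = 2: D(2) = 2(2 + 5/3) = 22/3; numerator = -4(-3/2) - 1(1) = 5; a_2 = (5)/(22/3) = 15/22
  n = 3: D(3) = 3(3 + 5/3) = 14; numerator = -4(15/22) - 1(-3/2) = -27/22; a_3 = (-27/22)/(14) = -27/308
  n = 4: D(4) = 4(4 + 5/3) = 68/3; numerator = -4(-27/308) - 1(15/22) = -51/154; a_4 = (-51/154)/(68/3) = -9/616
  n = 5: D(5) = 5(5 + 5/3) = 100/3; numerator = -4(-9/616) - 1(-27/308) = 45/308; a_5 = (45/308)/(100/3) = 27/6160
  n = 6: D(6) = 6(6 + 5/3) = 46; numerator = -4(27/6160) - 1(-9/616) = -9/3080; a_6 = (-9/3080)/(46) = -9/141680

r = -2/3; a_0 = 1; a_1 = -3/2; a_2 = 15/22; a_3 = -27/308; a_4 = -9/616; a_5 = 27/6160; a_6 = -9/141680


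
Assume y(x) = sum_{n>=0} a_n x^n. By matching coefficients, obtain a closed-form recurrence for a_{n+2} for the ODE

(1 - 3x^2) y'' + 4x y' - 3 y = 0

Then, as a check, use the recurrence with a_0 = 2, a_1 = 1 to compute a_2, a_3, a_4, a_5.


Substitute y = sum_n a_n x^n.
(1 - 3 x^2) y'' contributes (n+2)(n+1) a_{n+2} - 3 n(n-1) a_n at x^n.
4 x y'(x) contributes 4 n a_n at x^n.
-3 y(x) contributes -3 a_n at x^n.
Matching x^n: (n+2)(n+1) a_{n+2} + (-3 n(n-1) + 4 n - 3) a_n = 0.
Thus a_{n+2} = (3 n(n-1) - 4 n + 3) / ((n+1)(n+2)) * a_n.

Check with a_0 = 2, a_1 = 1 (apply the recurrence for n = 0, 1, 2, 3): a_0 = 2, a_1 = 1, a_2 = 3, a_3 = -1/6, a_4 = 1/4, a_5 = -3/40.

a_(n+2) = (3 n(n-1) - 4 n + 3) / ((n+1)(n+2)) * a_n; check: a_0 = 2, a_1 = 1, a_2 = 3, a_3 = -1/6, a_4 = 1/4, a_5 = -3/40


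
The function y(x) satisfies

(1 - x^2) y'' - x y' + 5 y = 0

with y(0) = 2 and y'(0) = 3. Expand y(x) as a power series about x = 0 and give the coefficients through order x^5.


Ansatz: y(x) = sum_{n>=0} a_n x^n, so y'(x) = sum_{n>=1} n a_n x^(n-1) and y''(x) = sum_{n>=2} n(n-1) a_n x^(n-2).
Substitute into P(x) y'' + Q(x) y' + R(x) y = 0 with P(x) = 1 - x^2, Q(x) = -x, R(x) = 5, and match powers of x.
Initial conditions: a_0 = 2, a_1 = 3.
Setting the coefficient of each power of x to zero and solving order by order (substituting the coefficients already found):
  x^0: 2 a_2 + 5 a_0 = 0  ->  2 a_2 = -5 a_0 = -10  ->  a_2 = -5
  x^1: 6 a_3 + 4 a_1 = 0  ->  6 a_3 = -4 a_1 = -12  ->  a_3 = -2
  x^2: 12 a_4 + a_2 = 0  ->  12 a_4 = -a_2 = 5  ->  a_4 = 5/12
  x^3: 20 a_5 - 4 a_3 = 0  ->  20 a_5 = 4 a_3 = -8  ->  a_5 = -2/5
Truncated series: y(x) = 2 + 3 x - 5 x^2 - 2 x^3 + (5/12) x^4 - (2/5) x^5 + O(x^6).

a_0 = 2; a_1 = 3; a_2 = -5; a_3 = -2; a_4 = 5/12; a_5 = -2/5


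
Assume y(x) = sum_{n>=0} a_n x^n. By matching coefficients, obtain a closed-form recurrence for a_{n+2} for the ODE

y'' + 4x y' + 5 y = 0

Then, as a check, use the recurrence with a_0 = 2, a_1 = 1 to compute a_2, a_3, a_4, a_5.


Substitute y = sum_n a_n x^n.
y''(x) has coefficient (n+2)(n+1) a_{n+2} at x^n;
4 x y'(x) has coefficient 4 n a_n at x^n (shift);
5 y(x) has coefficient 5 a_n at x^n.
Matching x^n: (n+2)(n+1) a_{n+2} + (4n + 5) a_n = 0.
Thus a_{n+2} = (-4n - 5) / ((n+1)(n+2)) * a_n.

Check with a_0 = 2, a_1 = 1 (apply the recurrence for n = 0, 1, 2, 3): a_0 = 2, a_1 = 1, a_2 = -5, a_3 = -3/2, a_4 = 65/12, a_5 = 51/40.

a_(n+2) = (-4n - 5) / ((n+1)(n+2)) * a_n; check: a_0 = 2, a_1 = 1, a_2 = -5, a_3 = -3/2, a_4 = 65/12, a_5 = 51/40


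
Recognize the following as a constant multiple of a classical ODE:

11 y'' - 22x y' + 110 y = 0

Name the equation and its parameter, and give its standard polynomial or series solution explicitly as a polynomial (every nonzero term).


All three coefficients share the factor 11; dividing through by 11 gives  y'' - 2x y' + 10 y = 0.
This matches the Hermite equation y'' - 2x y' + 2n y = 0 with 2n = 10, so n = 5; the polynomial solution is H_5(x).
With y = sum_k a_k x^k, matching x^k gives (k+2)(k+1) a_{k+2} = 2(k - n) a_k = 2(k - 5) a_k. The right side vanishes at k = 5, so the series with the parity of 5 terminates at degree 5.
Standard normalization: leading coefficient of H_n is 2^n, so a_5 = 2^5 = 32. Work downward with a_k = (k+1)(k+2) a_{k+2} / (2(k - n)):
  a_3 = (4)(5)(32) / (2(3 - 5)) = 640/(-4) = -160
  a_1 = (2)(3)(-160) / (2(1 - 5)) = -960/(-8) = 120
Hence H_5(x) = 32 x^5 - 160 x^3 + 120 x.

H_5(x); series = 32 x^5 - 160 x^3 + 120 x


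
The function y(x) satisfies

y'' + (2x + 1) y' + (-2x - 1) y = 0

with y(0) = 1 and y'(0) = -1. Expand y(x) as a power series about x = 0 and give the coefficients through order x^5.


Ansatz: y(x) = sum_{n>=0} a_n x^n, so y'(x) = sum_{n>=1} n a_n x^(n-1) and y''(x) = sum_{n>=2} n(n-1) a_n x^(n-2).
Substitute into P(x) y'' + Q(x) y' + R(x) y = 0 with P(x) = 1, Q(x) = 2x + 1, R(x) = -2x - 1, and match powers of x.
Initial conditions: a_0 = 1, a_1 = -1.
Setting the coefficient of each power of x to zero and solving order by order (substituting the coefficients already found):
  x^0: 2 a_2 + a_1 - a_0 = 0  ->  2 a_2 = -a_1 + a_0 = 2  ->  a_2 = 1
  x^1: 6 a_3 + 2 a_2 + a_1 - 2 a_0 = 0  ->  6 a_3 = -2 a_2 - a_1 + 2 a_0 = 1  ->  a_3 = 1/6
  x^2: 12 a_4 + 3 a_3 + 3 a_2 - 2 a_1 = 0  ->  12 a_4 = -3 a_3 - 3 a_2 + 2 a_1 = -11/2  ->  a_4 = -11/24
  x^3: 20 a_5 + 4 a_4 + 5 a_3 - 2 a_2 = 0  ->  20 a_5 = -4 a_4 - 5 a_3 + 2 a_2 = 3  ->  a_5 = 3/20
Truncated series: y(x) = 1 - x + x^2 + (1/6) x^3 - (11/24) x^4 + (3/20) x^5 + O(x^6).

a_0 = 1; a_1 = -1; a_2 = 1; a_3 = 1/6; a_4 = -11/24; a_5 = 3/20


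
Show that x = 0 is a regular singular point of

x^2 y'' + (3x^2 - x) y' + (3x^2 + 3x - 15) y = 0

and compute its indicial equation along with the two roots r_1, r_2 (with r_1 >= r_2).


Divide by x^2 to reach normal form y'' + P_1(x) y' + P_2(x) y = 0 with P_1(x) = 3 - 1/x and P_2(x) = 3 + 3/x - 15/x^2.
x = 0 is a singular point because the y'-coefficient 3 - 1/x has a pole at x = 0 and the y-coefficient 3 + 3/x - 15/x^2 has a pole at x = 0.
It is a regular singular point because x P_1(x) = p(x) = 3x - 1 and x^2 P_2(x) = q(x) = 3x^2 + 3x - 15 are polynomials, hence analytic at x = 0.
p(0) = -1,  q(0) = -15.
Indicial equation: r(r-1) + p(0) r + q(0) = 0, i.e. r^2 + (p(0) - 1) r + q(0) = 0, i.e. r^2 - 2 r - 15 = 0.
Discriminant: (-2)^2 - 4(-15) = 64, so r = (2 ± 8)/2.
Solving: r_1 = 5, r_2 = -3.

indicial: r^2 - 2 r - 15 = 0; roots r_1 = 5, r_2 = -3


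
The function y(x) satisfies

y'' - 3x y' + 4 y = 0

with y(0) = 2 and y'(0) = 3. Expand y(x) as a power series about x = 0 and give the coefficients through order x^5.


Ansatz: y(x) = sum_{n>=0} a_n x^n, so y'(x) = sum_{n>=1} n a_n x^(n-1) and y''(x) = sum_{n>=2} n(n-1) a_n x^(n-2).
Substitute into P(x) y'' + Q(x) y' + R(x) y = 0 with P(x) = 1, Q(x) = -3x, R(x) = 4, and match powers of x.
Initial conditions: a_0 = 2, a_1 = 3.
Setting the coefficient of each power of x to zero and solving order by order (substituting the coefficients already found):
  x^0: 2 a_2 + 4 a_0 = 0  ->  2 a_2 = -4 a_0 = -8  ->  a_2 = -4
  x^1: 6 a_3 + a_1 = 0  ->  6 a_3 = -a_1 = -3  ->  a_3 = -1/2
  x^2: 12 a_4 - 2 a_2 = 0  ->  12 a_4 = 2 a_2 = -8  ->  a_4 = -2/3
  x^3: 20 a_5 - 5 a_3 = 0  ->  20 a_5 = 5 a_3 = -5/2  ->  a_5 = -1/8
Truncated series: y(x) = 2 + 3 x - 4 x^2 - (1/2) x^3 - (2/3) x^4 - (1/8) x^5 + O(x^6).

a_0 = 2; a_1 = 3; a_2 = -4; a_3 = -1/2; a_4 = -2/3; a_5 = -1/8


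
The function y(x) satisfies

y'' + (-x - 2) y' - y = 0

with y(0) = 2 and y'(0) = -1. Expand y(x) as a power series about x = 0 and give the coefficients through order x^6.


Ansatz: y(x) = sum_{n>=0} a_n x^n, so y'(x) = sum_{n>=1} n a_n x^(n-1) and y''(x) = sum_{n>=2} n(n-1) a_n x^(n-2).
Substitute into P(x) y'' + Q(x) y' + R(x) y = 0 with P(x) = 1, Q(x) = -x - 2, R(x) = -1, and match powers of x.
Initial conditions: a_0 = 2, a_1 = -1.
Setting the coefficient of each power of x to zero and solving order by order (substituting the coefficients already found):
  x^0: 2 a_2 - 2 a_1 - a_0 = 0  ->  2 a_2 = 2 a_1 + a_0 = 0  ->  a_2 = 0
  x^1: 6 a_3 - 4 a_2 - 2 a_1 = 0  ->  6 a_3 = 4 a_2 + 2 a_1 = -2  ->  a_3 = -1/3
  x^2: 12 a_4 - 6 a_3 - 3 a_2 = 0  ->  12 a_4 = 6 a_3 + 3 a_2 = -2  ->  a_4 = -1/6
  x^3: 20 a_5 - 8 a_4 - 4 a_3 = 0  ->  20 a_5 = 8 a_4 + 4 a_3 = -8/3  ->  a_5 = -2/15
  x^4: 30 a_6 - 10 a_5 - 5 a_4 = 0  ->  30 a_6 = 10 a_5 + 5 a_4 = -13/6  ->  a_6 = -13/180
Truncated series: y(x) = 2 - x - (1/3) x^3 - (1/6) x^4 - (2/15) x^5 - (13/180) x^6 + O(x^7).

a_0 = 2; a_1 = -1; a_2 = 0; a_3 = -1/3; a_4 = -1/6; a_5 = -2/15; a_6 = -13/180


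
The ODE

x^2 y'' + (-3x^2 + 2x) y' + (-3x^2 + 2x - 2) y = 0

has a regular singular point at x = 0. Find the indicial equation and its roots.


Divide by x^2 to reach normal form y'' + P_1(x) y' + P_2(x) y = 0 with P_1(x) = -3 + 2/x and P_2(x) = -3 + 2/x - 2/x^2.
x = 0 is a singular point because the y'-coefficient -3 + 2/x has a pole at x = 0 and the y-coefficient -3 + 2/x - 2/x^2 has a pole at x = 0.
It is a regular singular point because x P_1(x) = p(x) = 2 - 3x and x^2 P_2(x) = q(x) = -3x^2 + 2x - 2 are polynomials, hence analytic at x = 0.
p(0) = 2,  q(0) = -2.
Indicial equation: r(r-1) + p(0) r + q(0) = 0, i.e. r^2 + (p(0) - 1) r + q(0) = 0, i.e. r^2 + 1 r - 2 = 0.
Discriminant: (1)^2 - 4(-2) = 9, so r = (-1 ± 3)/2.
Solving: r_1 = 1, r_2 = -2.

indicial: r^2 + 1 r - 2 = 0; roots r_1 = 1, r_2 = -2


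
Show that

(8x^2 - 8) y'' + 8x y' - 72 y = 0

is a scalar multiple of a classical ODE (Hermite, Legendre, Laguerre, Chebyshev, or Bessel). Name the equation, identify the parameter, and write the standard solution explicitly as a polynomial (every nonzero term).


All three coefficients share the factor -8; dividing through by -8 gives  (1 - x^2) y'' - x y' + 9 y = 0.
This matches the Chebyshev equation (1 - x^2) y'' - x y' + n^2 y = 0 (note the -x y' term, not -2x y') with n^2 = 9, so n = 3; the polynomial solution is T_3(x).
With y = sum_k a_k x^k, matching x^k gives (k+2)(k+1) a_{k+2} = (k^2 - n^2) a_k = (k - 3)(k + 3) a_k. The right side vanishes at k = 3, so the series with the parity of 3 terminates at degree 3.
Standard normalization: leading coefficient of T_n is 2^(n-1), so a_3 = 2^2 = 4. Work downward with a_k = (k+1)(k+2) a_{k+2} / ((k - 3)(k + 3)):
  a_1 = (2)(3)(4) / ((1 - 3)(1 + 3)) = 24/(-8) = -3
Hence T_3(x) = 4 x^3 - 3 x.

T_3(x); series = 4 x^3 - 3 x


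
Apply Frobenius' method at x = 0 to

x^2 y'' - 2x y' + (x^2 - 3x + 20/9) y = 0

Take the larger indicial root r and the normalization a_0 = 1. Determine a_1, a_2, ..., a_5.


Write in Frobenius form y'' + (p(x)/x) y' + (q(x)/x^2) y = 0:
  p(x) = -2,  q(x) = x^2 - 3x + 20/9.
Indicial equation: r(r-1) + (-2) r + (20/9) = 0 -> roots r_1 = 5/3, r_2 = 4/3.
Take r = r_1 = 5/3. Let y(x) = x^r sum_{n>=0} a_n x^n with a_0 = 1.
Substitute y = x^r sum a_n x^n and match x^{r+n}. The recurrence is
  D(n) a_n - 3 a_{n-1} + 1 a_{n-2} = 0,  where D(n) = (r+n)(r+n-1) + (-2)(r+n) + (20/9).
  a_n = [3 a_{n-1} - 1 a_{n-2}] / D(n).
Since the indicial polynomial factors as (r - r_1)(r - r_2), D(n) = (r_1 + n - r_1)(r_1 + n - r_2) = n(n + 1/3).
Evaluating step by step (a_0 = 1):
  n = 1: D(1) = 1(1 + 1/3) = 4/3; numerator = 3(1) = 3; a_1 = (3)/(4/3) = 9/4
  n = 2: D(2) = 2(2 + 1/3) = 14/3; numerator = 3(9/4) - 1(1) = 23/4; a_2 = (23/4)/(14/3) = 69/56
  n = 3: D(3) = 3(3 + 1/3) = 10; numerator = 3(69/56) - 1(9/4) = 81/56; a_3 = (81/56)/(10) = 81/560
  n = 4: D(4) = 4(4 + 1/3) = 52/3; numerator = 3(81/560) - 1(69/56) = -447/560; a_4 = (-447/560)/(52/3) = -1341/29120
  n = 5: D(5) = 5(5 + 1/3) = 80/3; numerator = 3(-1341/29120) - 1(81/560) = -1647/5824; a_5 = (-1647/5824)/(80/3) = -4941/465920

r = 5/3; a_0 = 1; a_1 = 9/4; a_2 = 69/56; a_3 = 81/560; a_4 = -1341/29120; a_5 = -4941/465920


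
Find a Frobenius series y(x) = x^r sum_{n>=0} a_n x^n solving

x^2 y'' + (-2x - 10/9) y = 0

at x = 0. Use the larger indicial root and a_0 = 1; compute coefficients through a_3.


Write in Frobenius form y'' + (p(x)/x) y' + (q(x)/x^2) y = 0:
  p(x) = 0,  q(x) = -2x - 10/9.
Indicial equation: r(r-1) + (0) r + (-10/9) = 0 -> roots r_1 = 5/3, r_2 = -2/3.
Take r = r_1 = 5/3. Let y(x) = x^r sum_{n>=0} a_n x^n with a_0 = 1.
Substitute y = x^r sum a_n x^n and match x^{r+n}. The recurrence is
  D(n) a_n - 2 a_{n-1} = 0,  where D(n) = (r+n)(r+n-1) + (0)(r+n) + (-10/9).
  a_n = 2 / D(n) * a_{n-1}.
Since the indicial polynomial factors as (r - r_1)(r - r_2), D(n) = (r_1 + n - r_1)(r_1 + n - r_2) = n(n + 7/3).
Evaluating step by step (a_0 = 1):
  n = 1: D(1) = 1(1 + 7/3) = 10/3; numerator = 2(1) = 2; a_1 = (2)/(10/3) = 3/5
  n = 2: D(2) = 2(2 + 7/3) = 26/3; numerator = 2(3/5) = 6/5; a_2 = (6/5)/(26/3) = 9/65
  n = 3: D(3) = 3(3 + 7/3) = 16; numerator = 2(9/65) = 18/65; a_3 = (18/65)/(16) = 9/520

r = 5/3; a_0 = 1; a_1 = 3/5; a_2 = 9/65; a_3 = 9/520


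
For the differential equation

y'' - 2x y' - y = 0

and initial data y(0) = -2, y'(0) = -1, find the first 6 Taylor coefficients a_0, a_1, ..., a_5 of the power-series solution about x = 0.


Ansatz: y(x) = sum_{n>=0} a_n x^n, so y'(x) = sum_{n>=1} n a_n x^(n-1) and y''(x) = sum_{n>=2} n(n-1) a_n x^(n-2).
Substitute into P(x) y'' + Q(x) y' + R(x) y = 0 with P(x) = 1, Q(x) = -2x, R(x) = -1, and match powers of x.
Initial conditions: a_0 = -2, a_1 = -1.
Setting the coefficient of each power of x to zero and solving order by order (substituting the coefficients already found):
  x^0: 2 a_2 - a_0 = 0  ->  2 a_2 = a_0 = -2  ->  a_2 = -1
  x^1: 6 a_3 - 3 a_1 = 0  ->  6 a_3 = 3 a_1 = -3  ->  a_3 = -1/2
  x^2: 12 a_4 - 5 a_2 = 0  ->  12 a_4 = 5 a_2 = -5  ->  a_4 = -5/12
  x^3: 20 a_5 - 7 a_3 = 0  ->  20 a_5 = 7 a_3 = -7/2  ->  a_5 = -7/40
Truncated series: y(x) = -2 - x - x^2 - (1/2) x^3 - (5/12) x^4 - (7/40) x^5 + O(x^6).

a_0 = -2; a_1 = -1; a_2 = -1; a_3 = -1/2; a_4 = -5/12; a_5 = -7/40


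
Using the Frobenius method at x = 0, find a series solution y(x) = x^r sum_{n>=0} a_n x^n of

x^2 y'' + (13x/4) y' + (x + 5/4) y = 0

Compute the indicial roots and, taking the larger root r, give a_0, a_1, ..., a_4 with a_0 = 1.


Write in Frobenius form y'' + (p(x)/x) y' + (q(x)/x^2) y = 0:
  p(x) = 13/4,  q(x) = x + 5/4.
Indicial equation: r(r-1) + (13/4) r + (5/4) = 0 -> roots r_1 = -1, r_2 = -5/4.
Take r = r_1 = -1. Let y(x) = x^r sum_{n>=0} a_n x^n with a_0 = 1.
Substitute y = x^r sum a_n x^n and match x^{r+n}. The recurrence is
  D(n) a_n + 1 a_{n-1} = 0,  where D(n) = (r+n)(r+n-1) + (13/4)(r+n) + (5/4).
  a_n = -1 / D(n) * a_{n-1}.
Since the indicial polynomial factors as (r - r_1)(r - r_2), D(n) = (r_1 + n - r_1)(r_1 + n - r_2) = n(n + 1/4).
Evaluating step by step (a_0 = 1):
  n = 1: D(1) = 1(1 + 1/4) = 5/4; numerator = -1(1) = -1; a_1 = (-1)/(5/4) = -4/5
  n = 2: D(2) = 2(2 + 1/4) = 9/2; numerator = -1(-4/5) = 4/5; a_2 = (4/5)/(9/2) = 8/45
  n = 3: D(3) = 3(3 + 1/4) = 39/4; numerator = -1(8/45) = -8/45; a_3 = (-8/45)/(39/4) = -32/1755
  n = 4: D(4) = 4(4 + 1/4) = 17; numerator = -1(-32/1755) = 32/1755; a_4 = (32/1755)/(17) = 32/29835

r = -1; a_0 = 1; a_1 = -4/5; a_2 = 8/45; a_3 = -32/1755; a_4 = 32/29835


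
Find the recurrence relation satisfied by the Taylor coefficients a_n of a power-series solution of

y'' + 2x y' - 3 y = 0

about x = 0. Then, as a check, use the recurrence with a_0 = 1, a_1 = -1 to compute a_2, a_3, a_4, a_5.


Substitute y = sum_n a_n x^n.
y''(x) has coefficient (n+2)(n+1) a_{n+2} at x^n;
2 x y'(x) has coefficient 2 n a_n at x^n (shift);
-3 y(x) has coefficient -3 a_n at x^n.
Matching x^n: (n+2)(n+1) a_{n+2} + (2n - 3) a_n = 0.
Thus a_{n+2} = (-2n + 3) / ((n+1)(n+2)) * a_n.

Check with a_0 = 1, a_1 = -1 (apply the recurrence for n = 0, 1, 2, 3): a_0 = 1, a_1 = -1, a_2 = 3/2, a_3 = -1/6, a_4 = -1/8, a_5 = 1/40.

a_(n+2) = (-2n + 3) / ((n+1)(n+2)) * a_n; check: a_0 = 1, a_1 = -1, a_2 = 3/2, a_3 = -1/6, a_4 = -1/8, a_5 = 1/40


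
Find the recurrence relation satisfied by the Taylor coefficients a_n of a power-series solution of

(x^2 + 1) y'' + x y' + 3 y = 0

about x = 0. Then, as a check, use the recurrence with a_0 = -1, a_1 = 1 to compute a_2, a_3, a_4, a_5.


Substitute y = sum_n a_n x^n.
(1 + 1 x^2) y'' contributes (n+2)(n+1) a_{n+2} + n(n-1) a_n at x^n.
x y'(x) contributes n a_n at x^n.
3 y(x) contributes 3 a_n at x^n.
Matching x^n: (n+2)(n+1) a_{n+2} + (n(n-1) + n + 3) a_n = 0.
Thus a_{n+2} = (-n(n-1) - n - 3) / ((n+1)(n+2)) * a_n.

Check with a_0 = -1, a_1 = 1 (apply the recurrence for n = 0, 1, 2, 3): a_0 = -1, a_1 = 1, a_2 = 3/2, a_3 = -2/3, a_4 = -7/8, a_5 = 2/5.

a_(n+2) = (-n(n-1) - n - 3) / ((n+1)(n+2)) * a_n; check: a_0 = -1, a_1 = 1, a_2 = 3/2, a_3 = -2/3, a_4 = -7/8, a_5 = 2/5


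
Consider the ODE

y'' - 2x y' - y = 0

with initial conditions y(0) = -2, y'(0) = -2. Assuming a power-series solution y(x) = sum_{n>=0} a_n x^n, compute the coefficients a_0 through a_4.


Ansatz: y(x) = sum_{n>=0} a_n x^n, so y'(x) = sum_{n>=1} n a_n x^(n-1) and y''(x) = sum_{n>=2} n(n-1) a_n x^(n-2).
Substitute into P(x) y'' + Q(x) y' + R(x) y = 0 with P(x) = 1, Q(x) = -2x, R(x) = -1, and match powers of x.
Initial conditions: a_0 = -2, a_1 = -2.
Setting the coefficient of each power of x to zero and solving order by order (substituting the coefficients already found):
  x^0: 2 a_2 - a_0 = 0  ->  2 a_2 = a_0 = -2  ->  a_2 = -1
  x^1: 6 a_3 - 3 a_1 = 0  ->  6 a_3 = 3 a_1 = -6  ->  a_3 = -1
  x^2: 12 a_4 - 5 a_2 = 0  ->  12 a_4 = 5 a_2 = -5  ->  a_4 = -5/12
Truncated series: y(x) = -2 - 2 x - x^2 - x^3 - (5/12) x^4 + O(x^5).

a_0 = -2; a_1 = -2; a_2 = -1; a_3 = -1; a_4 = -5/12


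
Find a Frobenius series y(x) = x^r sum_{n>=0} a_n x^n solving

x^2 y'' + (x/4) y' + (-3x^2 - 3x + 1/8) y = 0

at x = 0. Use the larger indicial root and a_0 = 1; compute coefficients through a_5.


Write in Frobenius form y'' + (p(x)/x) y' + (q(x)/x^2) y = 0:
  p(x) = 1/4,  q(x) = -3x^2 - 3x + 1/8.
Indicial equation: r(r-1) + (1/4) r + (1/8) = 0 -> roots r_1 = 1/2, r_2 = 1/4.
Take r = r_1 = 1/2. Let y(x) = x^r sum_{n>=0} a_n x^n with a_0 = 1.
Substitute y = x^r sum a_n x^n and match x^{r+n}. The recurrence is
  D(n) a_n - 3 a_{n-1} - 3 a_{n-2} = 0,  where D(n) = (r+n)(r+n-1) + (1/4)(r+n) + (1/8).
  a_n = [3 a_{n-1} + 3 a_{n-2}] / D(n).
Since the indicial polynomial factors as (r - r_1)(r - r_2), D(n) = (r_1 + n - r_1)(r_1 + n - r_2) = n(n + 1/4).
Evaluating step by step (a_0 = 1):
  n = 1: D(1) = 1(1 + 1/4) = 5/4; numerator = 3(1) = 3; a_1 = (3)/(5/4) = 12/5
  n = 2: D(2) = 2(2 + 1/4) = 9/2; numerator = 3(12/5) + 3(1) = 51/5; a_2 = (51/5)/(9/2) = 34/15
  n = 3: D(3) = 3(3 + 1/4) = 39/4; numerator = 3(34/15) + 3(12/5) = 14; a_3 = (14)/(39/4) = 56/39
  n = 4: D(4) = 4(4 + 1/4) = 17; numerator = 3(56/39) + 3(34/15) = 722/65; a_4 = (722/65)/(17) = 722/1105
  n = 5: D(5) = 5(5 + 1/4) = 105/4; numerator = 3(722/1105) + 3(56/39) = 6926/1105; a_5 = (6926/1105)/(105/4) = 27704/116025

r = 1/2; a_0 = 1; a_1 = 12/5; a_2 = 34/15; a_3 = 56/39; a_4 = 722/1105; a_5 = 27704/116025


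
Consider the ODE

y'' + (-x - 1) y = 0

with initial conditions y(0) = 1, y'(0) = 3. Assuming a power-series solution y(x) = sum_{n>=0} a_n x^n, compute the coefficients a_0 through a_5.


Ansatz: y(x) = sum_{n>=0} a_n x^n, so y'(x) = sum_{n>=1} n a_n x^(n-1) and y''(x) = sum_{n>=2} n(n-1) a_n x^(n-2).
Substitute into P(x) y'' + Q(x) y' + R(x) y = 0 with P(x) = 1, Q(x) = 0, R(x) = -x - 1, and match powers of x.
Initial conditions: a_0 = 1, a_1 = 3.
Setting the coefficient of each power of x to zero and solving order by order (substituting the coefficients already found):
  x^0: 2 a_2 - a_0 = 0  ->  2 a_2 = a_0 = 1  ->  a_2 = 1/2
  x^1: 6 a_3 - a_1 - a_0 = 0  ->  6 a_3 = a_1 + a_0 = 4  ->  a_3 = 2/3
  x^2: 12 a_4 - a_2 - a_1 = 0  ->  12 a_4 = a_2 + a_1 = 7/2  ->  a_4 = 7/24
  x^3: 20 a_5 - a_3 - a_2 = 0  ->  20 a_5 = a_3 + a_2 = 7/6  ->  a_5 = 7/120
Truncated series: y(x) = 1 + 3 x + (1/2) x^2 + (2/3) x^3 + (7/24) x^4 + (7/120) x^5 + O(x^6).

a_0 = 1; a_1 = 3; a_2 = 1/2; a_3 = 2/3; a_4 = 7/24; a_5 = 7/120


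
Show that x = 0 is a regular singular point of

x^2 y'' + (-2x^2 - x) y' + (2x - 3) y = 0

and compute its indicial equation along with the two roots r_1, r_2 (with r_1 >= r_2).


Divide by x^2 to reach normal form y'' + P_1(x) y' + P_2(x) y = 0 with P_1(x) = -2 - 1/x and P_2(x) = 2/x - 3/x^2.
x = 0 is a singular point because the y'-coefficient -2 - 1/x has a pole at x = 0 and the y-coefficient 2/x - 3/x^2 has a pole at x = 0.
It is a regular singular point because x P_1(x) = p(x) = -2x - 1 and x^2 P_2(x) = q(x) = 2x - 3 are polynomials, hence analytic at x = 0.
p(0) = -1,  q(0) = -3.
Indicial equation: r(r-1) + p(0) r + q(0) = 0, i.e. r^2 + (p(0) - 1) r + q(0) = 0, i.e. r^2 - 2 r - 3 = 0.
Discriminant: (-2)^2 - 4(-3) = 16, so r = (2 ± 4)/2.
Solving: r_1 = 3, r_2 = -1.

indicial: r^2 - 2 r - 3 = 0; roots r_1 = 3, r_2 = -1


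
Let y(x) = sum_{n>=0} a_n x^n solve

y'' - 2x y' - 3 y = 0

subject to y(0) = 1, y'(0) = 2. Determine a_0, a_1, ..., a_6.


Ansatz: y(x) = sum_{n>=0} a_n x^n, so y'(x) = sum_{n>=1} n a_n x^(n-1) and y''(x) = sum_{n>=2} n(n-1) a_n x^(n-2).
Substitute into P(x) y'' + Q(x) y' + R(x) y = 0 with P(x) = 1, Q(x) = -2x, R(x) = -3, and match powers of x.
Initial conditions: a_0 = 1, a_1 = 2.
Setting the coefficient of each power of x to zero and solving order by order (substituting the coefficients already found):
  x^0: 2 a_2 - 3 a_0 = 0  ->  2 a_2 = 3 a_0 = 3  ->  a_2 = 3/2
  x^1: 6 a_3 - 5 a_1 = 0  ->  6 a_3 = 5 a_1 = 10  ->  a_3 = 5/3
  x^2: 12 a_4 - 7 a_2 = 0  ->  12 a_4 = 7 a_2 = 21/2  ->  a_4 = 7/8
  x^3: 20 a_5 - 9 a_3 = 0  ->  20 a_5 = 9 a_3 = 15  ->  a_5 = 3/4
  x^4: 30 a_6 - 11 a_4 = 0  ->  30 a_6 = 11 a_4 = 77/8  ->  a_6 = 77/240
Truncated series: y(x) = 1 + 2 x + (3/2) x^2 + (5/3) x^3 + (7/8) x^4 + (3/4) x^5 + (77/240) x^6 + O(x^7).

a_0 = 1; a_1 = 2; a_2 = 3/2; a_3 = 5/3; a_4 = 7/8; a_5 = 3/4; a_6 = 77/240


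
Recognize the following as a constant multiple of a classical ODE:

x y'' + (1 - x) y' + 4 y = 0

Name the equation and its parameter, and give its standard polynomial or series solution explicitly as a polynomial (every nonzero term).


The equation is already in a standard form:  x y'' + (1 - x) y' + 4 y = 0.
This matches the Laguerre equation x y'' + (1 - x) y' + n y = 0 with n = 4; the polynomial solution is L_4(x).
With y = sum_k a_k x^k, matching x^k gives (k+1)k a_{k+1} + (k+1) a_{k+1} - k a_k + n a_k = 0, i.e. (k+1)^2 a_{k+1} = (k - n) a_k = (k - 4) a_k. The right side vanishes at k = 4, so the series terminates at degree 4.
Standard normalization L_n(0) = 1 gives a_0 = 1. Work upward with a_{k+1} = (k - 4) a_k / (k+1)^2:
  a_1 = (0 - 4)(1) / 1^2 = -4/1 = -4
  a_2 = (1 - 4)(-4) / 2^2 = 12/4 = 3
  a_3 = (2 - 4)(3) / 3^2 = -6/9 = -2/3
  a_4 = (3 - 4)(-2/3) / 4^2 = (2/3)/16 = 1/24
Hence L_4(x) = x^4/24 - 2 x^3/3 + 3 x^2 - 4 x + 1.

L_4(x); series = x^4/24 - 2 x^3/3 + 3 x^2 - 4 x + 1


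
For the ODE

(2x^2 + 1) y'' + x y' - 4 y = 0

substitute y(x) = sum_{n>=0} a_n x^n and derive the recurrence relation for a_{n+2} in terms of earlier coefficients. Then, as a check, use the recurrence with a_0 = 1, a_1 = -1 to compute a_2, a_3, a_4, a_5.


Substitute y = sum_n a_n x^n.
(1 + 2 x^2) y'' contributes (n+2)(n+1) a_{n+2} + 2 n(n-1) a_n at x^n.
x y'(x) contributes n a_n at x^n.
-4 y(x) contributes -4 a_n at x^n.
Matching x^n: (n+2)(n+1) a_{n+2} + (2 n(n-1) + n - 4) a_n = 0.
Thus a_{n+2} = (-2 n(n-1) - n + 4) / ((n+1)(n+2)) * a_n.

Check with a_0 = 1, a_1 = -1 (apply the recurrence for n = 0, 1, 2, 3): a_0 = 1, a_1 = -1, a_2 = 2, a_3 = -1/2, a_4 = -1/3, a_5 = 11/40.

a_(n+2) = (-2 n(n-1) - n + 4) / ((n+1)(n+2)) * a_n; check: a_0 = 1, a_1 = -1, a_2 = 2, a_3 = -1/2, a_4 = -1/3, a_5 = 11/40


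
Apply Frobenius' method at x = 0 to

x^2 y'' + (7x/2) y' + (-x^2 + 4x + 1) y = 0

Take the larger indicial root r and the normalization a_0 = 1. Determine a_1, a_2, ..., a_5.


Write in Frobenius form y'' + (p(x)/x) y' + (q(x)/x^2) y = 0:
  p(x) = 7/2,  q(x) = -x^2 + 4x + 1.
Indicial equation: r(r-1) + (7/2) r + (1) = 0 -> roots r_1 = -1/2, r_2 = -2.
Take r = r_1 = -1/2. Let y(x) = x^r sum_{n>=0} a_n x^n with a_0 = 1.
Substitute y = x^r sum a_n x^n and match x^{r+n}. The recurrence is
  D(n) a_n + 4 a_{n-1} - 1 a_{n-2} = 0,  where D(n) = (r+n)(r+n-1) + (7/2)(r+n) + (1).
  a_n = [-4 a_{n-1} + 1 a_{n-2}] / D(n).
Since the indicial polynomial factors as (r - r_1)(r - r_2), D(n) = (r_1 + n - r_1)(r_1 + n - r_2) = n(n + 3/2).
Evaluating step by step (a_0 = 1):
  n = 1: D(1) = 1(1 + 3/2) = 5/2; numerator = -4(1) = -4; a_1 = (-4)/(5/2) = -8/5
  n = 2: D(2) = 2(2 + 3/2) = 7; numerator = -4(-8/5) + 1(1) = 37/5; a_2 = (37/5)/(7) = 37/35
  n = 3: D(3) = 3(3 + 3/2) = 27/2; numerator = -4(37/35) + 1(-8/5) = -204/35; a_3 = (-204/35)/(27/2) = -136/315
  n = 4: D(4) = 4(4 + 3/2) = 22; numerator = -4(-136/315) + 1(37/35) = 877/315; a_4 = (877/315)/(22) = 877/6930
  n = 5: D(5) = 5(5 + 3/2) = 65/2; numerator = -4(877/6930) + 1(-136/315) = -650/693; a_5 = (-650/693)/(65/2) = -20/693

r = -1/2; a_0 = 1; a_1 = -8/5; a_2 = 37/35; a_3 = -136/315; a_4 = 877/6930; a_5 = -20/693


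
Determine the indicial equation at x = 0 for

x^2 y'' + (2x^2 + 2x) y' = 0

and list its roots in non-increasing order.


Divide by x^2 to reach normal form y'' + P_1(x) y' + P_2(x) y = 0 with P_1(x) = 2 + 2/x and P_2(x) = 0.
x = 0 is a singular point because the y'-coefficient 2 + 2/x has a pole at x = 0.
It is a regular singular point because x P_1(x) = p(x) = 2x + 2 and x^2 P_2(x) = q(x) = 0 are polynomials, hence analytic at x = 0.
p(0) = 2,  q(0) = 0.
Indicial equation: r(r-1) + p(0) r + q(0) = 0, i.e. r^2 + (p(0) - 1) r + q(0) = 0, i.e. r^2 + 1 r = 0.
Discriminant: (1)^2 - 4(0) = 1, so r = (-1 ± 1)/2.
Solving: r_1 = 0, r_2 = -1.

indicial: r^2 + 1 r = 0; roots r_1 = 0, r_2 = -1


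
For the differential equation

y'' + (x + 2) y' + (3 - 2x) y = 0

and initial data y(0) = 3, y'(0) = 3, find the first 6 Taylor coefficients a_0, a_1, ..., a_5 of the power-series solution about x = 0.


Ansatz: y(x) = sum_{n>=0} a_n x^n, so y'(x) = sum_{n>=1} n a_n x^(n-1) and y''(x) = sum_{n>=2} n(n-1) a_n x^(n-2).
Substitute into P(x) y'' + Q(x) y' + R(x) y = 0 with P(x) = 1, Q(x) = x + 2, R(x) = 3 - 2x, and match powers of x.
Initial conditions: a_0 = 3, a_1 = 3.
Setting the coefficient of each power of x to zero and solving order by order (substituting the coefficients already found):
  x^0: 2 a_2 + 2 a_1 + 3 a_0 = 0  ->  2 a_2 = -2 a_1 - 3 a_0 = -15  ->  a_2 = -15/2
  x^1: 6 a_3 + 4 a_2 + 4 a_1 - 2 a_0 = 0  ->  6 a_3 = -4 a_2 - 4 a_1 + 2 a_0 = 24  ->  a_3 = 4
  x^2: 12 a_4 + 6 a_3 + 5 a_2 - 2 a_1 = 0  ->  12 a_4 = -6 a_3 - 5 a_2 + 2 a_1 = 39/2  ->  a_4 = 13/8
  x^3: 20 a_5 + 8 a_4 + 6 a_3 - 2 a_2 = 0  ->  20 a_5 = -8 a_4 - 6 a_3 + 2 a_2 = -52  ->  a_5 = -13/5
Truncated series: y(x) = 3 + 3 x - (15/2) x^2 + 4 x^3 + (13/8) x^4 - (13/5) x^5 + O(x^6).

a_0 = 3; a_1 = 3; a_2 = -15/2; a_3 = 4; a_4 = 13/8; a_5 = -13/5


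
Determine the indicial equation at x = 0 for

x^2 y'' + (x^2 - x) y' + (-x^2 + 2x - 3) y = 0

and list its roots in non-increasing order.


Divide by x^2 to reach normal form y'' + P_1(x) y' + P_2(x) y = 0 with P_1(x) = 1 - 1/x and P_2(x) = -1 + 2/x - 3/x^2.
x = 0 is a singular point because the y'-coefficient 1 - 1/x has a pole at x = 0 and the y-coefficient -1 + 2/x - 3/x^2 has a pole at x = 0.
It is a regular singular point because x P_1(x) = p(x) = x - 1 and x^2 P_2(x) = q(x) = -x^2 + 2x - 3 are polynomials, hence analytic at x = 0.
p(0) = -1,  q(0) = -3.
Indicial equation: r(r-1) + p(0) r + q(0) = 0, i.e. r^2 + (p(0) - 1) r + q(0) = 0, i.e. r^2 - 2 r - 3 = 0.
Discriminant: (-2)^2 - 4(-3) = 16, so r = (2 ± 4)/2.
Solving: r_1 = 3, r_2 = -1.

indicial: r^2 - 2 r - 3 = 0; roots r_1 = 3, r_2 = -1


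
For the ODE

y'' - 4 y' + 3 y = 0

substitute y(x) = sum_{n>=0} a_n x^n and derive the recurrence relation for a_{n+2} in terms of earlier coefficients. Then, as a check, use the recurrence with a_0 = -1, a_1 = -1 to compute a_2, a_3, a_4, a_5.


Substitute y = sum_n a_n x^n.
y''(x) has coefficient (n+2)(n+1) a_{n+2} at x^n;
-4 y'(x) has coefficient -4 (n+1) a_{n+1} at x^n;
3 y(x) has coefficient 3 a_n at x^n.
Matching x^n: (n+2)(n+1) a_{n+2} - 4 (n+1) a_{n+1} + 3 a_n = 0.
Thus a_{n+2} = [4 (n+1) a_{n+1} - 3 a_n] / ((n+1)(n+2)).

Check with a_0 = -1, a_1 = -1 (apply the recurrence for n = 0, 1, 2, 3): a_0 = -1, a_1 = -1, a_2 = -1/2, a_3 = -1/6, a_4 = -1/24, a_5 = -1/120.

a_(n+2) = [4 (n+1) a_(n+1) - 3 a_n] / ((n+1)(n+2)); check: a_0 = -1, a_1 = -1, a_2 = -1/2, a_3 = -1/6, a_4 = -1/24, a_5 = -1/120


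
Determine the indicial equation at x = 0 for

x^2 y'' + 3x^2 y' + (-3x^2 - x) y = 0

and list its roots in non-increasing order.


Divide by x^2 to reach normal form y'' + P_1(x) y' + P_2(x) y = 0 with P_1(x) = 3 and P_2(x) = -3 - 1/x.
x = 0 is a singular point because the y-coefficient -3 - 1/x has a pole at x = 0.
It is a regular singular point because x P_1(x) = p(x) = 3x and x^2 P_2(x) = q(x) = -3x^2 - x are polynomials, hence analytic at x = 0.
p(0) = 0,  q(0) = 0.
Indicial equation: r(r-1) + p(0) r + q(0) = 0, i.e. r^2 + (p(0) - 1) r + q(0) = 0, i.e. r^2 - 1 r = 0.
Discriminant: (-1)^2 - 4(0) = 1, so r = (1 ± 1)/2.
Solving: r_1 = 1, r_2 = 0.

indicial: r^2 - 1 r = 0; roots r_1 = 1, r_2 = 0
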